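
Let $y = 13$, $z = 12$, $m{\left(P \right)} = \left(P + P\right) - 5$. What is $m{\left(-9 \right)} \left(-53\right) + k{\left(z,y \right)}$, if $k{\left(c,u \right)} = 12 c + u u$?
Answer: $1532$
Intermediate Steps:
$m{\left(P \right)} = -5 + 2 P$ ($m{\left(P \right)} = 2 P - 5 = -5 + 2 P$)
$k{\left(c,u \right)} = u^{2} + 12 c$ ($k{\left(c,u \right)} = 12 c + u^{2} = u^{2} + 12 c$)
$m{\left(-9 \right)} \left(-53\right) + k{\left(z,y \right)} = \left(-5 + 2 \left(-9\right)\right) \left(-53\right) + \left(13^{2} + 12 \cdot 12\right) = \left(-5 - 18\right) \left(-53\right) + \left(169 + 144\right) = \left(-23\right) \left(-53\right) + 313 = 1219 + 313 = 1532$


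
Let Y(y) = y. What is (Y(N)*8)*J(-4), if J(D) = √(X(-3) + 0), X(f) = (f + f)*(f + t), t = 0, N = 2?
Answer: 48*√2 ≈ 67.882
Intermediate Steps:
X(f) = 2*f² (X(f) = (f + f)*(f + 0) = (2*f)*f = 2*f²)
J(D) = 3*√2 (J(D) = √(2*(-3)² + 0) = √(2*9 + 0) = √(18 + 0) = √18 = 3*√2)
(Y(N)*8)*J(-4) = (2*8)*(3*√2) = 16*(3*√2) = 48*√2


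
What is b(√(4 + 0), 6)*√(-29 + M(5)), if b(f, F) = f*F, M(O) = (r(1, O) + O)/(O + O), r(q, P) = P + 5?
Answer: 6*I*√110 ≈ 62.929*I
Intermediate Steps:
r(q, P) = 5 + P
M(O) = (5 + 2*O)/(2*O) (M(O) = ((5 + O) + O)/(O + O) = (5 + 2*O)/((2*O)) = (5 + 2*O)*(1/(2*O)) = (5 + 2*O)/(2*O))
b(f, F) = F*f
b(√(4 + 0), 6)*√(-29 + M(5)) = (6*√(4 + 0))*√(-29 + (5/2 + 5)/5) = (6*√4)*√(-29 + (⅕)*(15/2)) = (6*2)*√(-29 + 3/2) = 12*√(-55/2) = 12*(I*√110/2) = 6*I*√110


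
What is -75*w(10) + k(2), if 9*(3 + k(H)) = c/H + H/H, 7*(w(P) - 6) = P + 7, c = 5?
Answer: -79979/126 ≈ -634.75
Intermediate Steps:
w(P) = 7 + P/7 (w(P) = 6 + (P + 7)/7 = 6 + (7 + P)/7 = 6 + (1 + P/7) = 7 + P/7)
k(H) = -26/9 + 5/(9*H) (k(H) = -3 + (5/H + H/H)/9 = -3 + (5/H + 1)/9 = -3 + (1 + 5/H)/9 = -3 + (1/9 + 5/(9*H)) = -26/9 + 5/(9*H))
-75*w(10) + k(2) = -75*(7 + (1/7)*10) + (1/9)*(5 - 26*2)/2 = -75*(7 + 10/7) + (1/9)*(1/2)*(5 - 52) = -75*59/7 + (1/9)*(1/2)*(-47) = -4425/7 - 47/18 = -79979/126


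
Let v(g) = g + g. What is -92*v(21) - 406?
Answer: -4270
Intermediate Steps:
v(g) = 2*g
-92*v(21) - 406 = -184*21 - 406 = -92*42 - 406 = -3864 - 406 = -4270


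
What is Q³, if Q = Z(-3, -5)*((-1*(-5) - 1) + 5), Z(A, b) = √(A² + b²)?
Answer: 24786*√34 ≈ 1.4453e+5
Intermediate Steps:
Q = 9*√34 (Q = √((-3)² + (-5)²)*((-1*(-5) - 1) + 5) = √(9 + 25)*((5 - 1) + 5) = √34*(4 + 5) = √34*9 = 9*√34 ≈ 52.479)
Q³ = (9*√34)³ = 24786*√34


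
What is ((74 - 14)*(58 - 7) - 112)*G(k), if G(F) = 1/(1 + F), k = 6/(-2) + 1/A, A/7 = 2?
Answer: -41272/27 ≈ -1528.6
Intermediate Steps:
A = 14 (A = 7*2 = 14)
k = -41/14 (k = 6/(-2) + 1/14 = 6*(-½) + 1*(1/14) = -3 + 1/14 = -41/14 ≈ -2.9286)
((74 - 14)*(58 - 7) - 112)*G(k) = ((74 - 14)*(58 - 7) - 112)/(1 - 41/14) = (60*51 - 112)/(-27/14) = (3060 - 112)*(-14/27) = 2948*(-14/27) = -41272/27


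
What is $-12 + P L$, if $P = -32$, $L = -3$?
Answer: $84$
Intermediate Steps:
$-12 + P L = -12 - -96 = -12 + 96 = 84$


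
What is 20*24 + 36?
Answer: 516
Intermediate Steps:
20*24 + 36 = 480 + 36 = 516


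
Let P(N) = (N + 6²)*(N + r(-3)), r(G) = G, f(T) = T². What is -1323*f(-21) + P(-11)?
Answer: -583793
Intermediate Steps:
P(N) = (-3 + N)*(36 + N) (P(N) = (N + 6²)*(N - 3) = (N + 36)*(-3 + N) = (36 + N)*(-3 + N) = (-3 + N)*(36 + N))
-1323*f(-21) + P(-11) = -1323*(-21)² + (-108 + (-11)² + 33*(-11)) = -1323*441 + (-108 + 121 - 363) = -583443 - 350 = -583793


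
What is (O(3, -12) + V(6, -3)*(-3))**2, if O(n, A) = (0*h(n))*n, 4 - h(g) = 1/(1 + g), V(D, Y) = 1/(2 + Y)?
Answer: 9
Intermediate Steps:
h(g) = 4 - 1/(1 + g)
O(n, A) = 0 (O(n, A) = (0*((3 + 4*n)/(1 + n)))*n = 0*n = 0)
(O(3, -12) + V(6, -3)*(-3))**2 = (0 - 3/(2 - 3))**2 = (0 - 3/(-1))**2 = (0 - 1*(-3))**2 = (0 + 3)**2 = 3**2 = 9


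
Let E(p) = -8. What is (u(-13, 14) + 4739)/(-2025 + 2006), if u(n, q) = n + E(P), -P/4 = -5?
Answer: -4718/19 ≈ -248.32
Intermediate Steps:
P = 20 (P = -4*(-5) = 20)
u(n, q) = -8 + n (u(n, q) = n - 8 = -8 + n)
(u(-13, 14) + 4739)/(-2025 + 2006) = ((-8 - 13) + 4739)/(-2025 + 2006) = (-21 + 4739)/(-19) = 4718*(-1/19) = -4718/19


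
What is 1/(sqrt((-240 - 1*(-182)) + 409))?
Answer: sqrt(39)/117 ≈ 0.053376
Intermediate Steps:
1/(sqrt((-240 - 1*(-182)) + 409)) = 1/(sqrt((-240 + 182) + 409)) = 1/(sqrt(-58 + 409)) = 1/(sqrt(351)) = 1/(3*sqrt(39)) = sqrt(39)/117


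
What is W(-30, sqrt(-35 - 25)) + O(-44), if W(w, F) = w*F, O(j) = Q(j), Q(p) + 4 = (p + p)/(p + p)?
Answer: -3 - 60*I*sqrt(15) ≈ -3.0 - 232.38*I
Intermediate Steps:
Q(p) = -3 (Q(p) = -4 + (p + p)/(p + p) = -4 + (2*p)/((2*p)) = -4 + (2*p)*(1/(2*p)) = -4 + 1 = -3)
O(j) = -3
W(w, F) = F*w
W(-30, sqrt(-35 - 25)) + O(-44) = sqrt(-35 - 25)*(-30) - 3 = sqrt(-60)*(-30) - 3 = (2*I*sqrt(15))*(-30) - 3 = -60*I*sqrt(15) - 3 = -3 - 60*I*sqrt(15)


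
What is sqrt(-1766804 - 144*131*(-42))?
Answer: 2*I*sqrt(243629) ≈ 987.18*I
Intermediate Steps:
sqrt(-1766804 - 144*131*(-42)) = sqrt(-1766804 - 18864*(-42)) = sqrt(-1766804 + 792288) = sqrt(-974516) = 2*I*sqrt(243629)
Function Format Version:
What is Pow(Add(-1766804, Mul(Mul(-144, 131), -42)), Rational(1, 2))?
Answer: Mul(2, I, Pow(243629, Rational(1, 2))) ≈ Mul(987.18, I)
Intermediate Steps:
Pow(Add(-1766804, Mul(Mul(-144, 131), -42)), Rational(1, 2)) = Pow(Add(-1766804, Mul(-18864, -42)), Rational(1, 2)) = Pow(Add(-1766804, 792288), Rational(1, 2)) = Pow(-974516, Rational(1, 2)) = Mul(2, I, Pow(243629, Rational(1, 2)))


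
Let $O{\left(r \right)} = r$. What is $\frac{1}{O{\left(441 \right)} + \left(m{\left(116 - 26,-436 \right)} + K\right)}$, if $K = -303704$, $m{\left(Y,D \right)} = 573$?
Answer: $- \frac{1}{302690} \approx -3.3037 \cdot 10^{-6}$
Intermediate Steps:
$\frac{1}{O{\left(441 \right)} + \left(m{\left(116 - 26,-436 \right)} + K\right)} = \frac{1}{441 + \left(573 - 303704\right)} = \frac{1}{441 - 303131} = \frac{1}{-302690} = - \frac{1}{302690}$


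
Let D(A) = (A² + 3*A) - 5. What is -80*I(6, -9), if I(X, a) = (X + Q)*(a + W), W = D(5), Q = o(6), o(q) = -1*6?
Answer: 0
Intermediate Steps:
o(q) = -6
D(A) = -5 + A² + 3*A
Q = -6
W = 35 (W = -5 + 5² + 3*5 = -5 + 25 + 15 = 35)
I(X, a) = (-6 + X)*(35 + a) (I(X, a) = (X - 6)*(a + 35) = (-6 + X)*(35 + a))
-80*I(6, -9) = -80*(-210 - 6*(-9) + 35*6 + 6*(-9)) = -80*(-210 + 54 + 210 - 54) = -80*0 = 0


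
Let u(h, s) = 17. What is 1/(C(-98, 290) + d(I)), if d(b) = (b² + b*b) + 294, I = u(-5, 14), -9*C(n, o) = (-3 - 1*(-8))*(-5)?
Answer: 9/7873 ≈ 0.0011431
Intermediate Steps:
C(n, o) = 25/9 (C(n, o) = -(-3 - 1*(-8))*(-5)/9 = -(-3 + 8)*(-5)/9 = -5*(-5)/9 = -⅑*(-25) = 25/9)
I = 17
d(b) = 294 + 2*b² (d(b) = (b² + b²) + 294 = 2*b² + 294 = 294 + 2*b²)
1/(C(-98, 290) + d(I)) = 1/(25/9 + (294 + 2*17²)) = 1/(25/9 + (294 + 2*289)) = 1/(25/9 + (294 + 578)) = 1/(25/9 + 872) = 1/(7873/9) = 9/7873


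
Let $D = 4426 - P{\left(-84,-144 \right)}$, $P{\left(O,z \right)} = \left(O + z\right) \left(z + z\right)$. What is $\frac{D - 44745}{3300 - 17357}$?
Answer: $\frac{105983}{14057} \approx 7.5395$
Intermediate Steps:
$P{\left(O,z \right)} = 2 z \left(O + z\right)$ ($P{\left(O,z \right)} = \left(O + z\right) 2 z = 2 z \left(O + z\right)$)
$D = -61238$ ($D = 4426 - 2 \left(-144\right) \left(-84 - 144\right) = 4426 - 2 \left(-144\right) \left(-228\right) = 4426 - 65664 = -61238$)
$\frac{D - 44745}{3300 - 17357} = \frac{-61238 - 44745}{3300 - 17357} = - \frac{105983}{-14057} = \left(-105983\right) \left(- \frac{1}{14057}\right) = \frac{105983}{14057}$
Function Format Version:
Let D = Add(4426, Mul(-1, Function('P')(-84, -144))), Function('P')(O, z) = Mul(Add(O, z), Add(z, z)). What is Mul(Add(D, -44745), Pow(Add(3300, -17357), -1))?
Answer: Rational(105983, 14057) ≈ 7.5395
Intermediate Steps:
Function('P')(O, z) = Mul(2, z, Add(O, z)) (Function('P')(O, z) = Mul(Add(O, z), Mul(2, z)) = Mul(2, z, Add(O, z)))
D = -61238 (D = Add(4426, Mul(-1, Mul(2, -144, Add(-84, -144)))) = Add(4426, Mul(-1, Mul(2, -144, -228))) = Add(4426, Mul(-1, 65664)) = Add(4426, -65664) = -61238)
Mul(Add(D, -44745), Pow(Add(3300, -17357), -1)) = Mul(Add(-61238, -44745), Pow(Add(3300, -17357), -1)) = Mul(-105983, Pow(-14057, -1)) = Mul(-105983, Rational(-1, 14057)) = Rational(105983, 14057)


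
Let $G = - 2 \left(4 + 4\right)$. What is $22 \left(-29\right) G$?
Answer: $10208$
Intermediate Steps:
$G = -16$ ($G = \left(-2\right) 8 = -16$)
$22 \left(-29\right) G = 22 \left(-29\right) \left(-16\right) = \left(-638\right) \left(-16\right) = 10208$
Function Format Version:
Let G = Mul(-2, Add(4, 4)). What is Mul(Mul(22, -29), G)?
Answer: 10208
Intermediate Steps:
G = -16 (G = Mul(-2, 8) = -16)
Mul(Mul(22, -29), G) = Mul(Mul(22, -29), -16) = Mul(-638, -16) = 10208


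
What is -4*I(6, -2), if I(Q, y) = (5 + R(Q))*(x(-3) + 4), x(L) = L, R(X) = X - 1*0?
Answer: -44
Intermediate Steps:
R(X) = X (R(X) = X + 0 = X)
I(Q, y) = 5 + Q (I(Q, y) = (5 + Q)*(-3 + 4) = (5 + Q)*1 = 5 + Q)
-4*I(6, -2) = -4*(5 + 6) = -4*11 = -44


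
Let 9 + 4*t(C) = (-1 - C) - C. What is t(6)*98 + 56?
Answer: -483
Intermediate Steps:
t(C) = -5/2 - C/2 (t(C) = -9/4 + ((-1 - C) - C)/4 = -9/4 + (-1 - 2*C)/4 = -9/4 + (-¼ - C/2) = -5/2 - C/2)
t(6)*98 + 56 = (-5/2 - ½*6)*98 + 56 = (-5/2 - 3)*98 + 56 = -11/2*98 + 56 = -539 + 56 = -483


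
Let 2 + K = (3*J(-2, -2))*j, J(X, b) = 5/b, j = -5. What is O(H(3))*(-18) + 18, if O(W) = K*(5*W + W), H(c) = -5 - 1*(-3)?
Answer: 7686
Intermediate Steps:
H(c) = -2 (H(c) = -5 + 3 = -2)
K = 71/2 (K = -2 + (3*(5/(-2)))*(-5) = -2 + (3*(5*(-1/2)))*(-5) = -2 + (3*(-5/2))*(-5) = -2 - 15/2*(-5) = -2 + 75/2 = 71/2 ≈ 35.500)
O(W) = 213*W (O(W) = 71*(5*W + W)/2 = 71*(6*W)/2 = 213*W)
O(H(3))*(-18) + 18 = (213*(-2))*(-18) + 18 = -426*(-18) + 18 = 7668 + 18 = 7686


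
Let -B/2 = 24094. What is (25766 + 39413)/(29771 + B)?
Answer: -65179/18417 ≈ -3.5391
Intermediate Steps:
B = -48188 (B = -2*24094 = -48188)
(25766 + 39413)/(29771 + B) = (25766 + 39413)/(29771 - 48188) = 65179/(-18417) = 65179*(-1/18417) = -65179/18417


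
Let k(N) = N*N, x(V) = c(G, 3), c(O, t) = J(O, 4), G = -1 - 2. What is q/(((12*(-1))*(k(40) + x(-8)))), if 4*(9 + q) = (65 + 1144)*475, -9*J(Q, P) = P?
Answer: -1722717/230336 ≈ -7.4791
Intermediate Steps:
G = -3
J(Q, P) = -P/9
c(O, t) = -4/9 (c(O, t) = -1/9*4 = -4/9)
x(V) = -4/9
k(N) = N**2
q = 574239/4 (q = -9 + ((65 + 1144)*475)/4 = -9 + (1209*475)/4 = -9 + (1/4)*574275 = -9 + 574275/4 = 574239/4 ≈ 1.4356e+5)
q/(((12*(-1))*(k(40) + x(-8)))) = 574239/(4*(((12*(-1))*(40**2 - 4/9)))) = 574239/(4*((-12*(1600 - 4/9)))) = 574239/(4*((-12*14396/9))) = 574239/(4*(-57584/3)) = (574239/4)*(-3/57584) = -1722717/230336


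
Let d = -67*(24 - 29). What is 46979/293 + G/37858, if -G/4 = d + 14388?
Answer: 880637813/5546197 ≈ 158.78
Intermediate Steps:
d = 335 (d = -67*(-5) = 335)
G = -58892 (G = -4*(335 + 14388) = -4*14723 = -58892)
46979/293 + G/37858 = 46979/293 - 58892/37858 = 46979*(1/293) - 58892*1/37858 = 46979/293 - 29446/18929 = 880637813/5546197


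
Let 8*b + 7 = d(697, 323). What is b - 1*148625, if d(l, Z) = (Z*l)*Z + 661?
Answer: 71528967/8 ≈ 8.9411e+6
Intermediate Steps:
d(l, Z) = 661 + l*Z**2 (d(l, Z) = l*Z**2 + 661 = 661 + l*Z**2)
b = 72717967/8 (b = -7/8 + (661 + 697*323**2)/8 = -7/8 + (661 + 697*104329)/8 = -7/8 + (661 + 72717313)/8 = -7/8 + (1/8)*72717974 = -7/8 + 36358987/4 = 72717967/8 ≈ 9.0897e+6)
b - 1*148625 = 72717967/8 - 1*148625 = 72717967/8 - 148625 = 71528967/8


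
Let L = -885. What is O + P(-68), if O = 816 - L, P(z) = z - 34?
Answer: 1599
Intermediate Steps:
P(z) = -34 + z
O = 1701 (O = 816 - 1*(-885) = 816 + 885 = 1701)
O + P(-68) = 1701 + (-34 - 68) = 1701 - 102 = 1599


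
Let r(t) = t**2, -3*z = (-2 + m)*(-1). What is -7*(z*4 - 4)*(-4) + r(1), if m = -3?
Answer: -893/3 ≈ -297.67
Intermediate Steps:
z = -5/3 (z = -(-2 - 3)*(-1)/3 = -(-5)*(-1)/3 = -1/3*5 = -5/3 ≈ -1.6667)
-7*(z*4 - 4)*(-4) + r(1) = -7*(-5/3*4 - 4)*(-4) + 1**2 = -7*(-20/3 - 4)*(-4) + 1 = -(-224)*(-4)/3 + 1 = -7*128/3 + 1 = -896/3 + 1 = -893/3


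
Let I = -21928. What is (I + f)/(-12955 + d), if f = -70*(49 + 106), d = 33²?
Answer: 16389/5933 ≈ 2.7623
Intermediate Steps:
d = 1089
f = -10850 (f = -70*155 = -10850)
(I + f)/(-12955 + d) = (-21928 - 10850)/(-12955 + 1089) = -32778/(-11866) = -32778*(-1/11866) = 16389/5933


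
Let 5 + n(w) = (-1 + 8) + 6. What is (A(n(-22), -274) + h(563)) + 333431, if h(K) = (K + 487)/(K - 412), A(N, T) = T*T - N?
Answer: 61684399/151 ≈ 4.0851e+5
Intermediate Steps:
n(w) = 8 (n(w) = -5 + ((-1 + 8) + 6) = -5 + (7 + 6) = -5 + 13 = 8)
A(N, T) = T**2 - N
h(K) = (487 + K)/(-412 + K)
(A(n(-22), -274) + h(563)) + 333431 = (((-274)**2 - 1*8) + (487 + 563)/(-412 + 563)) + 333431 = ((75076 - 8) + 1050/151) + 333431 = (75068 + (1/151)*1050) + 333431 = (75068 + 1050/151) + 333431 = 11336318/151 + 333431 = 61684399/151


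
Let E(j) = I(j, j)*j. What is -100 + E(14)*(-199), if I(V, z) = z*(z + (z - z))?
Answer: -546156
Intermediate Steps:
I(V, z) = z² (I(V, z) = z*(z + 0) = z*z = z²)
E(j) = j³ (E(j) = j²*j = j³)
-100 + E(14)*(-199) = -100 + 14³*(-199) = -100 + 2744*(-199) = -100 - 546056 = -546156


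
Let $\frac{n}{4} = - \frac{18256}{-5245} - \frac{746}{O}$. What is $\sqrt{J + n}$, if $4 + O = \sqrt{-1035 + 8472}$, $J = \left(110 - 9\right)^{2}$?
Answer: $\frac{\sqrt{-1206141018220 + 281012775905 \sqrt{7437}}}{5245 \sqrt{-4 + \sqrt{7437}}} \approx 100.89$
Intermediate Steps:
$J = 10201$ ($J = 101^{2} = 10201$)
$O = -4 + \sqrt{7437}$ ($O = -4 + \sqrt{-1035 + 8472} = -4 + \sqrt{7437} \approx 82.238$)
$n = \frac{73024}{5245} - \frac{2984}{-4 + \sqrt{7437}}$ ($n = 4 \left(- \frac{18256}{-5245} - \frac{746}{-4 + \sqrt{7437}}\right) = 4 \left(\left(-18256\right) \left(- \frac{1}{5245}\right) - \frac{746}{-4 + \sqrt{7437}}\right) = 4 \left(\frac{18256}{5245} - \frac{746}{-4 + \sqrt{7437}}\right) = \frac{73024}{5245} - \frac{2984}{-4 + \sqrt{7437}} \approx -22.362$)
$\sqrt{J + n} = \sqrt{10201 + \left(\frac{479306784}{38923145} - \frac{2984 \sqrt{7437}}{7421}\right)} = \sqrt{\frac{397534308929}{38923145} - \frac{2984 \sqrt{7437}}{7421}}$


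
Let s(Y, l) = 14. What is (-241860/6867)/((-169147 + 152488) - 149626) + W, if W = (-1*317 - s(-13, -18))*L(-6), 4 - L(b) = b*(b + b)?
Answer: 1713427660808/76125273 ≈ 22508.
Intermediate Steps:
L(b) = 4 - 2*b**2 (L(b) = 4 - b*(b + b) = 4 - b*2*b = 4 - 2*b**2)
W = 22508 (W = (-1*317 - 1*14)*(4 - 2*(-6)**2) = (-317 - 14)*(4 - 2*36) = -331*(4 - 72) = -331*(-68) = 22508)
(-241860/6867)/((-169147 + 152488) - 149626) + W = (-241860/6867)/((-169147 + 152488) - 149626) + 22508 = (-241860*1/6867)/(-16659 - 149626) + 22508 = -80620/2289/(-166285) + 22508 = -80620/2289*(-1/166285) + 22508 = 16124/76125273 + 22508 = 1713427660808/76125273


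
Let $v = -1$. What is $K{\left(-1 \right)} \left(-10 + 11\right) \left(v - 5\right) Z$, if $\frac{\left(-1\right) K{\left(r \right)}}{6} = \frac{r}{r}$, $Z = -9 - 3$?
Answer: $-432$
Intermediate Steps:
$Z = -12$
$K{\left(r \right)} = -6$ ($K{\left(r \right)} = - 6 \frac{r}{r} = \left(-6\right) 1 = -6$)
$K{\left(-1 \right)} \left(-10 + 11\right) \left(v - 5\right) Z = - 6 \left(-10 + 11\right) \left(-1 - 5\right) \left(-12\right) = - 6 \cdot 1 \left(-6\right) \left(-12\right) = \left(-6\right) \left(-6\right) \left(-12\right) = 36 \left(-12\right) = -432$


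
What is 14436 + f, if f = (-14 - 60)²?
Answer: 19912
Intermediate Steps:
f = 5476 (f = (-74)² = 5476)
14436 + f = 14436 + 5476 = 19912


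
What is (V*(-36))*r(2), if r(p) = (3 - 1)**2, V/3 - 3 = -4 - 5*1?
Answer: 2592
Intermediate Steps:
V = -18 (V = 9 + 3*(-4 - 5*1) = 9 + 3*(-4 - 5) = 9 + 3*(-9) = 9 - 27 = -18)
r(p) = 4 (r(p) = 2**2 = 4)
(V*(-36))*r(2) = -18*(-36)*4 = 648*4 = 2592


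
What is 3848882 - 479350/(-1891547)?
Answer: 7280341679804/1891547 ≈ 3.8489e+6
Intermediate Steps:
3848882 - 479350/(-1891547) = 3848882 - 479350*(-1/1891547) = 3848882 + 479350/1891547 = 7280341679804/1891547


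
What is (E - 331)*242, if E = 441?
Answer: 26620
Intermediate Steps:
(E - 331)*242 = (441 - 331)*242 = 110*242 = 26620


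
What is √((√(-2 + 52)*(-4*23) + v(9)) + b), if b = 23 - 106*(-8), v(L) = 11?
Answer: √(882 - 460*√2) ≈ 15.214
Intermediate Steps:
b = 871 (b = 23 + 848 = 871)
√((√(-2 + 52)*(-4*23) + v(9)) + b) = √((√(-2 + 52)*(-4*23) + 11) + 871) = √((√50*(-92) + 11) + 871) = √(((5*√2)*(-92) + 11) + 871) = √((-460*√2 + 11) + 871) = √((11 - 460*√2) + 871) = √(882 - 460*√2)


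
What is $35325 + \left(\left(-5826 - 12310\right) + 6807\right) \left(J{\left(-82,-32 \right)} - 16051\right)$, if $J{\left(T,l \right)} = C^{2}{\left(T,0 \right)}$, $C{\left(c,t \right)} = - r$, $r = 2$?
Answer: $181831788$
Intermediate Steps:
$C{\left(c,t \right)} = -2$ ($C{\left(c,t \right)} = \left(-1\right) 2 = -2$)
$J{\left(T,l \right)} = 4$ ($J{\left(T,l \right)} = \left(-2\right)^{2} = 4$)
$35325 + \left(\left(-5826 - 12310\right) + 6807\right) \left(J{\left(-82,-32 \right)} - 16051\right) = 35325 + \left(\left(-5826 - 12310\right) + 6807\right) \left(4 - 16051\right) = 35325 + \left(\left(-5826 - 12310\right) + 6807\right) \left(-16047\right) = 35325 + \left(-18136 + 6807\right) \left(-16047\right) = 35325 - -181796463 = 35325 + 181796463 = 181831788$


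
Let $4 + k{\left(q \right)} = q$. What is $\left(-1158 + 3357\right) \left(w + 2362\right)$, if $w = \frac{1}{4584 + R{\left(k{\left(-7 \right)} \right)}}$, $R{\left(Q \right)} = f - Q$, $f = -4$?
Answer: $\frac{23845830657}{4591} \approx 5.194 \cdot 10^{6}$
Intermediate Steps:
$k{\left(q \right)} = -4 + q$
$R{\left(Q \right)} = -4 - Q$
$w = \frac{1}{4591}$ ($w = \frac{1}{4584 - -7} = \frac{1}{4584 + \left(-4 + 11\right)} = \frac{1}{4584 + 7} = \frac{1}{4591} \approx 0.00021782$)
$\left(-1158 + 3357\right) \left(w + 2362\right) = \left(-1158 + 3357\right) \left(\frac{1}{4591} + 2362\right) = 2199 \cdot \frac{10843943}{4591} = \frac{23845830657}{4591}$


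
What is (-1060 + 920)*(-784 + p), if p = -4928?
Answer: 799680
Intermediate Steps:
(-1060 + 920)*(-784 + p) = (-1060 + 920)*(-784 - 4928) = -140*(-5712) = 799680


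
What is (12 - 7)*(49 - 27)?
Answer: 110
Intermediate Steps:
(12 - 7)*(49 - 27) = 5*22 = 110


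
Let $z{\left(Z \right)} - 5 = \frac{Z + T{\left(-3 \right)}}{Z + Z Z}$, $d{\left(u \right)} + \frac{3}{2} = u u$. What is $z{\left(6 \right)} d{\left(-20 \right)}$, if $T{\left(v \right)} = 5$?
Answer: $\frac{176137}{84} \approx 2096.9$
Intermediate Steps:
$d{\left(u \right)} = - \frac{3}{2} + u^{2}$ ($d{\left(u \right)} = - \frac{3}{2} + u u = - \frac{3}{2} + u^{2}$)
$z{\left(Z \right)} = 5 + \frac{5 + Z}{Z + Z^{2}}$ ($z{\left(Z \right)} = 5 + \frac{Z + 5}{Z + Z Z} = 5 + \frac{5 + Z}{Z + Z^{2}}$)
$z{\left(6 \right)} d{\left(-20 \right)} = \frac{5 + 5 \cdot 6^{2} + 6 \cdot 6}{6 \left(1 + 6\right)} \left(- \frac{3}{2} + \left(-20\right)^{2}\right) = \frac{5 + 5 \cdot 36 + 36}{6 \cdot 7} \left(- \frac{3}{2} + 400\right) = \frac{1}{6} \cdot \frac{1}{7} \left(5 + 180 + 36\right) \frac{797}{2} = \frac{1}{6} \cdot \frac{1}{7} \cdot 221 \cdot \frac{797}{2} = \frac{221}{42} \cdot \frac{797}{2} = \frac{176137}{84}$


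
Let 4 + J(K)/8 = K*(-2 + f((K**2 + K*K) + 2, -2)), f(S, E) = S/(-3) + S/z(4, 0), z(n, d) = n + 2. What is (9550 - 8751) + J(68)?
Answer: -2516963/3 ≈ -8.3899e+5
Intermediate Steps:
z(n, d) = 2 + n
f(S, E) = -S/6 (f(S, E) = S/(-3) + S/(2 + 4) = S*(-1/3) + S/6 = -S/3 + S*(1/6) = -S/3 + S/6 = -S/6)
J(K) = -32 + 8*K*(-7/3 - K**2/3) (J(K) = -32 + 8*(K*(-2 - ((K**2 + K*K) + 2)/6)) = -32 + 8*(K*(-2 - ((K**2 + K**2) + 2)/6)) = -32 + 8*(K*(-2 - (2*K**2 + 2)/6)) = -32 + 8*(K*(-2 - (2 + 2*K**2)/6)) = -32 + 8*(K*(-2 + (-1/3 - K**2/3))) = -32 + 8*(K*(-7/3 - K**2/3)) = -32 + 8*K*(-7/3 - K**2/3))
(9550 - 8751) + J(68) = (9550 - 8751) + (-32 - 56/3*68 - 8/3*68**3) = 799 + (-32 - 3808/3 - 8/3*314432) = 799 + (-32 - 3808/3 - 2515456/3) = 799 - 2519360/3 = -2516963/3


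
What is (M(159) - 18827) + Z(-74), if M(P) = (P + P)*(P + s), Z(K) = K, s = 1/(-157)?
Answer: 4970459/157 ≈ 31659.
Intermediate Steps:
s = -1/157 ≈ -0.0063694
M(P) = 2*P*(-1/157 + P) (M(P) = (P + P)*(P - 1/157) = (2*P)*(-1/157 + P) = 2*P*(-1/157 + P))
(M(159) - 18827) + Z(-74) = ((2/157)*159*(-1 + 157*159) - 18827) - 74 = ((2/157)*159*(-1 + 24963) - 18827) - 74 = ((2/157)*159*24962 - 18827) - 74 = (7937916/157 - 18827) - 74 = 4982077/157 - 74 = 4970459/157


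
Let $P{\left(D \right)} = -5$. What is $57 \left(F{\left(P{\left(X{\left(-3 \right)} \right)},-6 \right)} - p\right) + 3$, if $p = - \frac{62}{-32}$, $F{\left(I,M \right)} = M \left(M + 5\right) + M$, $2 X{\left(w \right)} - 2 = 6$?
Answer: $- \frac{1719}{16} \approx -107.44$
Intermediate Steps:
$X{\left(w \right)} = 4$ ($X{\left(w \right)} = 1 + \frac{1}{2} \cdot 6 = 1 + 3 = 4$)
$F{\left(I,M \right)} = M + M \left(5 + M\right)$ ($F{\left(I,M \right)} = M \left(5 + M\right) + M = M + M \left(5 + M\right)$)
$p = \frac{31}{16}$ ($p = \left(-62\right) \left(- \frac{1}{32}\right) = \frac{31}{16} \approx 1.9375$)
$57 \left(F{\left(P{\left(X{\left(-3 \right)} \right)},-6 \right)} - p\right) + 3 = 57 \left(- 6 \left(6 - 6\right) - \frac{31}{16}\right) + 3 = 57 \left(\left(-6\right) 0 - \frac{31}{16}\right) + 3 = 57 \left(0 - \frac{31}{16}\right) + 3 = 57 \left(- \frac{31}{16}\right) + 3 = - \frac{1767}{16} + 3 = - \frac{1719}{16}$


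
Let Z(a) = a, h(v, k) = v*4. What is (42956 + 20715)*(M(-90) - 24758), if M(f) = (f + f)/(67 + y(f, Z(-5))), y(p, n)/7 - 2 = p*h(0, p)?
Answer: -14188572982/9 ≈ -1.5765e+9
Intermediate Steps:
h(v, k) = 4*v
y(p, n) = 14 (y(p, n) = 14 + 7*(p*(4*0)) = 14 + 7*(p*0) = 14 + 7*0 = 14 + 0 = 14)
M(f) = 2*f/81 (M(f) = (f + f)/(67 + 14) = (2*f)/81 = (2*f)*(1/81) = 2*f/81)
(42956 + 20715)*(M(-90) - 24758) = (42956 + 20715)*((2/81)*(-90) - 24758) = 63671*(-20/9 - 24758) = 63671*(-222842/9) = -14188572982/9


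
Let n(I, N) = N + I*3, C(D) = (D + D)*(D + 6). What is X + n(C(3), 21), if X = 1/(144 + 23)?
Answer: 30562/167 ≈ 183.01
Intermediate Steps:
C(D) = 2*D*(6 + D) (C(D) = (2*D)*(6 + D) = 2*D*(6 + D))
n(I, N) = N + 3*I
X = 1/167 ≈ 0.0059880
X + n(C(3), 21) = 1/167 + (21 + 3*(2*3*(6 + 3))) = 1/167 + (21 + 3*(2*3*9)) = 1/167 + (21 + 3*54) = 1/167 + (21 + 162) = 1/167 + 183 = 30562/167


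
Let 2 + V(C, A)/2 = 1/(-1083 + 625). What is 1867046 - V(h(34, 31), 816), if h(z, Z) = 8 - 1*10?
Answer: 427554451/229 ≈ 1.8671e+6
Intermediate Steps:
h(z, Z) = -2 (h(z, Z) = 8 - 10 = -2)
V(C, A) = -917/229 (V(C, A) = -4 + 2/(-1083 + 625) = -4 + 2/(-458) = -4 + 2*(-1/458) = -4 - 1/229 = -917/229)
1867046 - V(h(34, 31), 816) = 1867046 - 1*(-917/229) = 1867046 + 917/229 = 427554451/229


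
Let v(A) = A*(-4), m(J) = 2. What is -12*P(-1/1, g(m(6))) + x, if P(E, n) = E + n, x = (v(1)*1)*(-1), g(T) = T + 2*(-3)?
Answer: 64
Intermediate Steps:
v(A) = -4*A
g(T) = -6 + T (g(T) = T - 6 = -6 + T)
x = 4 (x = (-4*1*1)*(-1) = -4*1*(-1) = -4*(-1) = 4)
-12*P(-1/1, g(m(6))) + x = -12*(-1/1 + (-6 + 2)) + 4 = -12*(-1*1 - 4) + 4 = -12*(-1 - 4) + 4 = -12*(-5) + 4 = 60 + 4 = 64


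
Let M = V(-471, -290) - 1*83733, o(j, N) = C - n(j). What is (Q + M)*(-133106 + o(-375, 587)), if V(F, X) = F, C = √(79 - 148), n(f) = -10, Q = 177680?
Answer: -12441281696 + 93476*I*√69 ≈ -1.2441e+10 + 7.7647e+5*I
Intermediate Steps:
C = I*√69 (C = √(-69) = I*√69 ≈ 8.3066*I)
o(j, N) = 10 + I*√69 (o(j, N) = I*√69 - 1*(-10) = I*√69 + 10 = 10 + I*√69)
M = -84204 (M = -471 - 1*83733 = -471 - 83733 = -84204)
(Q + M)*(-133106 + o(-375, 587)) = (177680 - 84204)*(-133106 + (10 + I*√69)) = 93476*(-133096 + I*√69) = -12441281696 + 93476*I*√69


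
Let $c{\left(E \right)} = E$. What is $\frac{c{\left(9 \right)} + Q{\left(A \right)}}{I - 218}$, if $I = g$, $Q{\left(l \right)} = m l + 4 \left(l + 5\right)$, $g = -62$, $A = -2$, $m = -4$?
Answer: $- \frac{29}{280} \approx -0.10357$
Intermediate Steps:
$Q{\left(l \right)} = 20$ ($Q{\left(l \right)} = - 4 l + 4 \left(l + 5\right) = - 4 l + 4 \left(5 + l\right) = - 4 l + \left(20 + 4 l\right) = 20$)
$I = -62$
$\frac{c{\left(9 \right)} + Q{\left(A \right)}}{I - 218} = \frac{9 + 20}{-62 - 218} = \frac{29}{-62 - 218} = \frac{29}{-280} = 29 \left(- \frac{1}{280}\right) = - \frac{29}{280}$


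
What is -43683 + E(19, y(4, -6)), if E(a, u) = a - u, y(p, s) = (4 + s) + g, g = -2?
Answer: -43660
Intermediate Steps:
y(p, s) = 2 + s (y(p, s) = (4 + s) - 2 = 2 + s)
-43683 + E(19, y(4, -6)) = -43683 + (19 - (2 - 6)) = -43683 + (19 - 1*(-4)) = -43683 + (19 + 4) = -43683 + 23 = -43660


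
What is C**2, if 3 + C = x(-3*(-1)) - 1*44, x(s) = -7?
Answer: 2916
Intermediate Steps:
C = -54 (C = -3 + (-7 - 1*44) = -3 + (-7 - 44) = -3 - 51 = -54)
C**2 = (-54)**2 = 2916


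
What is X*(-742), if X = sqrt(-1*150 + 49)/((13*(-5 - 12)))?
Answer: 742*I*sqrt(101)/221 ≈ 33.742*I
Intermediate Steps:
X = -I*sqrt(101)/221 (X = sqrt(-150 + 49)/((13*(-17))) = sqrt(-101)/(-221) = (I*sqrt(101))*(-1/221) = -I*sqrt(101)/221 ≈ -0.045475*I)
X*(-742) = -I*sqrt(101)/221*(-742) = 742*I*sqrt(101)/221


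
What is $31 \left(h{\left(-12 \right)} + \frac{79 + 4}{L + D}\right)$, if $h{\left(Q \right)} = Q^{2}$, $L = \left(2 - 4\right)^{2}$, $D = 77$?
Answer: $\frac{364157}{81} \approx 4495.8$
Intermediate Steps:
$L = 4$ ($L = \left(-2\right)^{2} = 4$)
$31 \left(h{\left(-12 \right)} + \frac{79 + 4}{L + D}\right) = 31 \left(\left(-12\right)^{2} + \frac{79 + 4}{4 + 77}\right) = 31 \left(144 + \frac{83}{81}\right) = 31 \cdot \frac{11747}{81} = \frac{364157}{81}$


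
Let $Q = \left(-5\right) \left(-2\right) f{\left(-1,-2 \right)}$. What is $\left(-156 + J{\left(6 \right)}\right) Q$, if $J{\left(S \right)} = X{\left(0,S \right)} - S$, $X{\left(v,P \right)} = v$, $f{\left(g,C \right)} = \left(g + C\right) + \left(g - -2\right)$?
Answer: $3240$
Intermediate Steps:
$f{\left(g,C \right)} = 2 + C + 2 g$ ($f{\left(g,C \right)} = \left(C + g\right) + \left(g + 2\right) = \left(C + g\right) + \left(2 + g\right) = 2 + C + 2 g$)
$J{\left(S \right)} = - S$ ($J{\left(S \right)} = 0 - S = - S$)
$Q = -20$ ($Q = \left(-5\right) \left(-2\right) \left(2 - 2 + 2 \left(-1\right)\right) = 10 \left(2 - 2 - 2\right) = 10 \left(-2\right) = -20$)
$\left(-156 + J{\left(6 \right)}\right) Q = \left(-156 - 6\right) \left(-20\right) = \left(-162\right) \left(-20\right) = 3240$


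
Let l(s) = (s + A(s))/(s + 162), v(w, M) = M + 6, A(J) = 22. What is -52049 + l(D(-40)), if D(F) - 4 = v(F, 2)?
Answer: -4528246/87 ≈ -52049.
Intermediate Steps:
v(w, M) = 6 + M
D(F) = 12 (D(F) = 4 + (6 + 2) = 4 + 8 = 12)
l(s) = (22 + s)/(162 + s) (l(s) = (s + 22)/(s + 162) = (22 + s)/(162 + s))
-52049 + l(D(-40)) = -52049 + (22 + 12)/(162 + 12) = -52049 + 34/174 = -52049 + (1/174)*34 = -52049 + 17/87 = -4528246/87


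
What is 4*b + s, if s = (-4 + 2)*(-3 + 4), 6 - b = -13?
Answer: 74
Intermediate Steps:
b = 19 (b = 6 - 1*(-13) = 6 + 13 = 19)
s = -2 (s = -2*1 = -2)
4*b + s = 4*19 - 2 = 76 - 2 = 74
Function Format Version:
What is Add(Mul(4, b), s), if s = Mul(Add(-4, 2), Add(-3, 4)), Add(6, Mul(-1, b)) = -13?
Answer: 74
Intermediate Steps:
b = 19 (b = Add(6, Mul(-1, -13)) = Add(6, 13) = 19)
s = -2 (s = Mul(-2, 1) = -2)
Add(Mul(4, b), s) = Add(Mul(4, 19), -2) = Add(76, -2) = 74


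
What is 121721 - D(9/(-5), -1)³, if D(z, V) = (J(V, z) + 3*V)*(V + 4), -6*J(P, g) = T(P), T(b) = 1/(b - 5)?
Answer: 211558931/1728 ≈ 1.2243e+5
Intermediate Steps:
T(b) = 1/(-5 + b)
J(P, g) = -1/(6*(-5 + P))
D(z, V) = (4 + V)*(-1/(-30 + 6*V) + 3*V) (D(z, V) = (-1/(-30 + 6*V) + 3*V)*(V + 4) = (-1/(-30 + 6*V) + 3*V)*(4 + V) = (4 + V)*(-1/(-30 + 6*V) + 3*V))
121721 - D(9/(-5), -1)³ = 121721 - ((-4 - 1*(-1) + 18*(-1)*(-5 - 1)*(4 - 1))/(6*(-5 - 1)))³ = 121721 - ((⅙)*(-4 + 1 + 18*(-1)*(-6)*3)/(-6))³ = 121721 - ((⅙)*(-⅙)*(-4 + 1 + 324))³ = 121721 - ((⅙)*(-⅙)*321)³ = 121721 - (-107/12)³ = 121721 - 1*(-1225043/1728) = 121721 + 1225043/1728 = 211558931/1728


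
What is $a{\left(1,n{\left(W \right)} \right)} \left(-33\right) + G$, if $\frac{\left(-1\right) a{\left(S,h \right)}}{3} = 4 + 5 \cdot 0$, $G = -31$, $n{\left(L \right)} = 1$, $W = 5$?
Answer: $365$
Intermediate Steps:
$a{\left(S,h \right)} = -12$ ($a{\left(S,h \right)} = - 3 \left(4 + 5 \cdot 0\right) = - 3 \left(4 + 0\right) = \left(-3\right) 4 = -12$)
$a{\left(1,n{\left(W \right)} \right)} \left(-33\right) + G = \left(-12\right) \left(-33\right) - 31 = 396 - 31 = 365$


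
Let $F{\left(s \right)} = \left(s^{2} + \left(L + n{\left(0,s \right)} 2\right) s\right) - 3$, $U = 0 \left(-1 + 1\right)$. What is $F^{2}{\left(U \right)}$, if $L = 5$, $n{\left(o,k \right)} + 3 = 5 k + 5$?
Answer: $9$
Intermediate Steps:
$n{\left(o,k \right)} = 2 + 5 k$ ($n{\left(o,k \right)} = -3 + \left(5 k + 5\right) = -3 + \left(5 + 5 k\right) = 2 + 5 k$)
$U = 0$ ($U = 0 \cdot 0 = 0$)
$F{\left(s \right)} = -3 + s^{2} + s \left(9 + 10 s\right)$ ($F{\left(s \right)} = \left(s^{2} + \left(5 + \left(2 + 5 s\right) 2\right) s\right) - 3 = \left(s^{2} + \left(5 + \left(4 + 10 s\right)\right) s\right) - 3 = \left(s^{2} + \left(9 + 10 s\right) s\right) - 3 = \left(s^{2} + s \left(9 + 10 s\right)\right) - 3 = -3 + s^{2} + s \left(9 + 10 s\right)$)
$F^{2}{\left(U \right)} = \left(-3 + 9 \cdot 0 + 11 \cdot 0^{2}\right)^{2} = \left(-3 + 0 + 11 \cdot 0\right)^{2} = \left(-3 + 0 + 0\right)^{2} = \left(-3\right)^{2} = 9$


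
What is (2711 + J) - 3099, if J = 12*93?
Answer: 728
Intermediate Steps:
J = 1116
(2711 + J) - 3099 = (2711 + 1116) - 3099 = 3827 - 3099 = 728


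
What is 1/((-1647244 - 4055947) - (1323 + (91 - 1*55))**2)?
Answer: -1/7550072 ≈ -1.3245e-7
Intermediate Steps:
1/((-1647244 - 4055947) - (1323 + (91 - 1*55))**2) = 1/(-5703191 - (1323 + (91 - 55))**2) = 1/(-5703191 - (1323 + 36)**2) = 1/(-5703191 - 1*1359**2) = 1/(-5703191 - 1*1846881) = 1/(-5703191 - 1846881) = 1/(-7550072) = -1/7550072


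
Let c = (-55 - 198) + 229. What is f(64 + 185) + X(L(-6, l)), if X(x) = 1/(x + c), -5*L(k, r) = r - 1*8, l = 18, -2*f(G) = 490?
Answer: -6371/26 ≈ -245.04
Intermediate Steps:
c = -24 (c = -253 + 229 = -24)
f(G) = -245 (f(G) = -½*490 = -245)
L(k, r) = 8/5 - r/5 (L(k, r) = -(r - 1*8)/5 = -(r - 8)/5 = -(-8 + r)/5 = 8/5 - r/5)
X(x) = 1/(-24 + x) (X(x) = 1/(x - 24) = 1/(-24 + x))
f(64 + 185) + X(L(-6, l)) = -245 + 1/(-24 + (8/5 - ⅕*18)) = -245 + 1/(-24 + (8/5 - 18/5)) = -245 + 1/(-24 - 2) = -245 + 1/(-26) = -245 - 1/26 = -6371/26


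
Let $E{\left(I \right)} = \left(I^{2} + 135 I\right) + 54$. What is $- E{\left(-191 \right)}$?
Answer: $-10750$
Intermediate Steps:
$E{\left(I \right)} = 54 + I^{2} + 135 I$
$- E{\left(-191 \right)} = - (54 + \left(-191\right)^{2} + 135 \left(-191\right)) = - (54 + 36481 - 25785) = \left(-1\right) 10750 = -10750$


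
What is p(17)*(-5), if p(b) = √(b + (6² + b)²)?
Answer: -15*√314 ≈ -265.80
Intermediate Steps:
p(b) = √(b + (36 + b)²)
p(17)*(-5) = √(17 + (36 + 17)²)*(-5) = √(17 + 53²)*(-5) = √(17 + 2809)*(-5) = √2826*(-5) = (3*√314)*(-5) = -15*√314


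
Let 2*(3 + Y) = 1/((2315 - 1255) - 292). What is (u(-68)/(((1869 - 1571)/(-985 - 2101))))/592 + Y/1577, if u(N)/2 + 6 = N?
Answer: 933704981/360918528 ≈ 2.5870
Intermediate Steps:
u(N) = -12 + 2*N
Y = -4607/1536 (Y = -3 + 1/(2*((2315 - 1255) - 292)) = -3 + 1/(2*(1060 - 292)) = -3 + (½)/768 = -3 + (½)*(1/768) = -3 + 1/1536 = -4607/1536 ≈ -2.9993)
(u(-68)/(((1869 - 1571)/(-985 - 2101))))/592 + Y/1577 = ((-12 + 2*(-68))/(((1869 - 1571)/(-985 - 2101))))/592 - 4607/1536/1577 = ((-12 - 136)/((298/(-3086))))*(1/592) - 4607/1536*1/1577 = -148/(298*(-1/3086))*(1/592) - 4607/2422272 = -148/(-149/1543)*(1/592) - 4607/2422272 = -148*(-1543/149)*(1/592) - 4607/2422272 = (228364/149)*(1/592) - 4607/2422272 = 1543/596 - 4607/2422272 = 933704981/360918528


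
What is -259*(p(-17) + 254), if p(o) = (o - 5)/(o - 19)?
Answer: -1186997/18 ≈ -65944.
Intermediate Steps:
p(o) = (-5 + o)/(-19 + o)
-259*(p(-17) + 254) = -259*((-5 - 17)/(-19 - 17) + 254) = -259*(-22/(-36) + 254) = -259*(-1/36*(-22) + 254) = -259*(11/18 + 254) = -259*4583/18 = -1186997/18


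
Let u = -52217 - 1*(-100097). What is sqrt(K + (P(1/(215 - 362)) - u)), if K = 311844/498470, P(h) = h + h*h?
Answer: 2*I*sqrt(327902846565339545)/5233935 ≈ 218.81*I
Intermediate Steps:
P(h) = h + h**2
u = 47880 (u = -52217 + 100097 = 47880)
K = 155922/249235 (K = 311844*(1/498470) = 155922/249235 ≈ 0.62560)
sqrt(K + (P(1/(215 - 362)) - u)) = sqrt(155922/249235 + ((1 + 1/(215 - 362))/(215 - 362) - 1*47880)) = sqrt(155922/249235 + ((1 + 1/(-147))/(-147) - 47880)) = sqrt(155922/249235 + (-(1 - 1/147)/147 - 47880)) = sqrt(155922/249235 + (-1/147*146/147 - 47880)) = sqrt(155922/249235 + (-146/21609 - 47880)) = sqrt(155922/249235 - 1034639066/21609) = sqrt(-36837842613716/769388445) = 2*I*sqrt(327902846565339545)/5233935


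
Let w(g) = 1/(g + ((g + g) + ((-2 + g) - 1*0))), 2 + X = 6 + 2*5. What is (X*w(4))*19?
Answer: 19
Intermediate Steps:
X = 14 (X = -2 + (6 + 2*5) = -2 + (6 + 10) = -2 + 16 = 14)
w(g) = 1/(-2 + 4*g) (w(g) = 1/(g + (2*g + ((-2 + g) + 0))) = 1/(g + (2*g + (-2 + g))) = 1/(g + (-2 + 3*g)) = 1/(-2 + 4*g))
(X*w(4))*19 = (14*(1/(2*(-1 + 2*4))))*19 = (14*(1/(2*(-1 + 8))))*19 = (14*((½)/7))*19 = (14*((½)*(⅐)))*19 = (14*(1/14))*19 = 1*19 = 19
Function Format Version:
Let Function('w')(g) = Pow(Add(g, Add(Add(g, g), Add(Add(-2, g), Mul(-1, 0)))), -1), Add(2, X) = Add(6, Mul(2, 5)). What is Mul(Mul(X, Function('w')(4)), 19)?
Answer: 19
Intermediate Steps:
X = 14 (X = Add(-2, Add(6, Mul(2, 5))) = Add(-2, Add(6, 10)) = Add(-2, 16) = 14)
Function('w')(g) = Pow(Add(-2, Mul(4, g)), -1) (Function('w')(g) = Pow(Add(g, Add(Mul(2, g), Add(Add(-2, g), 0))), -1) = Pow(Add(g, Add(Mul(2, g), Add(-2, g))), -1) = Pow(Add(g, Add(-2, Mul(3, g))), -1) = Pow(Add(-2, Mul(4, g)), -1))
Mul(Mul(X, Function('w')(4)), 19) = Mul(Mul(14, Mul(Rational(1, 2), Pow(Add(-1, Mul(2, 4)), -1))), 19) = Mul(Mul(14, Mul(Rational(1, 2), Pow(Add(-1, 8), -1))), 19) = Mul(Mul(14, Mul(Rational(1, 2), Pow(7, -1))), 19) = Mul(Mul(14, Mul(Rational(1, 2), Rational(1, 7))), 19) = Mul(Mul(14, Rational(1, 14)), 19) = Mul(1, 19) = 19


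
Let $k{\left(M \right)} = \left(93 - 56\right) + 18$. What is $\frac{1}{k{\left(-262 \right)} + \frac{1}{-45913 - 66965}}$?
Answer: $\frac{112878}{6208289} \approx 0.018182$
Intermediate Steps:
$k{\left(M \right)} = 55$ ($k{\left(M \right)} = 37 + 18 = 55$)
$\frac{1}{k{\left(-262 \right)} + \frac{1}{-45913 - 66965}} = \frac{1}{55 + \frac{1}{-45913 - 66965}} = \frac{1}{55 + \frac{1}{-112878}} = \frac{1}{55 - \frac{1}{112878}} = \frac{1}{\frac{6208289}{112878}} = \frac{112878}{6208289}$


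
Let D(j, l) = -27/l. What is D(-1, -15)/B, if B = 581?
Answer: 9/2905 ≈ 0.0030981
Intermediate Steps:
D(-1, -15)/B = -27/(-15)/581 = -27*(-1/15)*(1/581) = (9/5)*(1/581) = 9/2905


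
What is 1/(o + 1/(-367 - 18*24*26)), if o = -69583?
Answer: -11599/807093218 ≈ -1.4371e-5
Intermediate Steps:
1/(o + 1/(-367 - 18*24*26)) = 1/(-69583 + 1/(-367 - 18*24*26)) = 1/(-69583 + 1/(-367 - 432*26)) = 1/(-69583 + 1/(-367 - 1*11232)) = 1/(-69583 + 1/(-367 - 11232)) = 1/(-69583 + 1/(-11599)) = 1/(-69583 - 1/11599) = 1/(-807093218/11599) = -11599/807093218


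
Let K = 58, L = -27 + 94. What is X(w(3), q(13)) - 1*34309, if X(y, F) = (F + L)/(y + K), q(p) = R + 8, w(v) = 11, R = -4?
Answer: -2367250/69 ≈ -34308.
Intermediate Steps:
L = 67
q(p) = 4 (q(p) = -4 + 8 = 4)
X(y, F) = (67 + F)/(58 + y) (X(y, F) = (F + 67)/(y + 58) = (67 + F)/(58 + y))
X(w(3), q(13)) - 1*34309 = (67 + 4)/(58 + 11) - 1*34309 = 71/69 - 34309 = -2367250/69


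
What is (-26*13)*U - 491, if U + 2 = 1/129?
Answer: 23527/129 ≈ 182.38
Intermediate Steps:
U = -257/129 (U = -2 + 1/129 = -257/129 ≈ -1.9922)
(-26*13)*U - 491 = -26*13*(-257/129) - 491 = -338*(-257/129) - 491 = 86866/129 - 491 = 23527/129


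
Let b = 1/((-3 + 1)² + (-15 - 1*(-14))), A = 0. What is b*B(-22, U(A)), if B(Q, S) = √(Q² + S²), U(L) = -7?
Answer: √533/3 ≈ 7.6956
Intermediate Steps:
b = ⅓ (b = 1/((-2)² + (-15 + 14)) = 1/(4 - 1) = 1/3 = ⅓ ≈ 0.33333)
b*B(-22, U(A)) = √((-22)² + (-7)²)/3 = √(484 + 49)/3 = √533/3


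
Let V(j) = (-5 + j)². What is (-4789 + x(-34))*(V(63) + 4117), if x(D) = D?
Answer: -36080863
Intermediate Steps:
(-4789 + x(-34))*(V(63) + 4117) = (-4789 - 34)*((-5 + 63)² + 4117) = -4823*(58² + 4117) = -4823*(3364 + 4117) = -4823*7481 = -36080863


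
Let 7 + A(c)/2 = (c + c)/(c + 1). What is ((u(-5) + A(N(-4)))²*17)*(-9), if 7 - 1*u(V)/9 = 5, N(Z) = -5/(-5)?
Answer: -5508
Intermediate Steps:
N(Z) = 1 (N(Z) = -5*(-⅕) = 1)
u(V) = 18 (u(V) = 63 - 9*5 = 63 - 45 = 18)
A(c) = -14 + 4*c/(1 + c) (A(c) = -14 + 2*((c + c)/(c + 1)) = -14 + 2*((2*c)/(1 + c)) = -14 + 2*(2*c/(1 + c)) = -14 + 4*c/(1 + c))
((u(-5) + A(N(-4)))²*17)*(-9) = ((18 + 2*(-7 - 5*1)/(1 + 1))²*17)*(-9) = ((18 + 2*(-7 - 5)/2)²*17)*(-9) = ((18 + 2*(½)*(-12))²*17)*(-9) = ((18 - 12)²*17)*(-9) = (6²*17)*(-9) = (36*17)*(-9) = 612*(-9) = -5508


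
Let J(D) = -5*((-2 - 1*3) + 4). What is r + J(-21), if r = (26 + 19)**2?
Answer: 2030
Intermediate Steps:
J(D) = 5 (J(D) = -5*((-2 - 3) + 4) = -5*(-5 + 4) = -5*(-1) = 5)
r = 2025 (r = 45**2 = 2025)
r + J(-21) = 2025 + 5 = 2030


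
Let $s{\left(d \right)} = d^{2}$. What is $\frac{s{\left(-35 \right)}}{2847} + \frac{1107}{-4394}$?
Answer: $\frac{171617}{962286} \approx 0.17834$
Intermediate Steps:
$\frac{s{\left(-35 \right)}}{2847} + \frac{1107}{-4394} = \frac{\left(-35\right)^{2}}{2847} + \frac{1107}{-4394} = 1225 \cdot \frac{1}{2847} + 1107 \left(- \frac{1}{4394}\right) = \frac{1225}{2847} - \frac{1107}{4394} = \frac{171617}{962286}$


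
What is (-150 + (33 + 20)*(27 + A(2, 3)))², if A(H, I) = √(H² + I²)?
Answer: 1677478 + 135786*√13 ≈ 2.1671e+6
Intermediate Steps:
(-150 + (33 + 20)*(27 + A(2, 3)))² = (-150 + (33 + 20)*(27 + √(2² + 3²)))² = (-150 + 53*(27 + √(4 + 9)))² = (-150 + 53*(27 + √13))² = (-150 + (1431 + 53*√13))² = (1281 + 53*√13)²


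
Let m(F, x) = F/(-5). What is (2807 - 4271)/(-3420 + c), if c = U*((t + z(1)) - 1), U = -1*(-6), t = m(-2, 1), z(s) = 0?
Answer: 1220/2853 ≈ 0.42762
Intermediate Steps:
m(F, x) = -F/5 (m(F, x) = F*(-⅕) = -F/5)
t = ⅖ (t = -⅕*(-2) = ⅖ ≈ 0.40000)
U = 6
c = -18/5 (c = 6*((⅖ + 0) - 1) = 6*(⅖ - 1) = 6*(-⅗) = -18/5 ≈ -3.6000)
(2807 - 4271)/(-3420 + c) = (2807 - 4271)/(-3420 - 18/5) = -1464/(-17118/5) = -1464*(-5/17118) = 1220/2853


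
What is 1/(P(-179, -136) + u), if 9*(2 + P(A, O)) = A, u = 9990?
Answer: 9/89713 ≈ 0.00010032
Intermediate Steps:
P(A, O) = -2 + A/9
1/(P(-179, -136) + u) = 1/((-2 + (⅑)*(-179)) + 9990) = 1/((-2 - 179/9) + 9990) = 1/(-197/9 + 9990) = 1/(89713/9) = 9/89713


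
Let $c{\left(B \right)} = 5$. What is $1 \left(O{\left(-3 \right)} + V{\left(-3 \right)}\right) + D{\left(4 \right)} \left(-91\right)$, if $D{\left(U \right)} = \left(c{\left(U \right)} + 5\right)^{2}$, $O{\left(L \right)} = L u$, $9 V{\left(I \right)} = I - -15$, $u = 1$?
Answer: $- \frac{27305}{3} \approx -9101.7$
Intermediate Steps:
$V{\left(I \right)} = \frac{5}{3} + \frac{I}{9}$ ($V{\left(I \right)} = \frac{I - -15}{9} = \frac{I + 15}{9} = \frac{15 + I}{9} = \frac{5}{3} + \frac{I}{9}$)
$O{\left(L \right)} = L$ ($O{\left(L \right)} = L 1 = L$)
$D{\left(U \right)} = 100$ ($D{\left(U \right)} = \left(5 + 5\right)^{2} = 10^{2} = 100$)
$1 \left(O{\left(-3 \right)} + V{\left(-3 \right)}\right) + D{\left(4 \right)} \left(-91\right) = 1 \left(-3 + \left(\frac{5}{3} + \frac{1}{9} \left(-3\right)\right)\right) + 100 \left(-91\right) = 1 \left(-3 + \left(\frac{5}{3} - \frac{1}{3}\right)\right) - 9100 = 1 \left(-3 + \frac{4}{3}\right) - 9100 = 1 \left(- \frac{5}{3}\right) - 9100 = - \frac{5}{3} - 9100 = - \frac{27305}{3}$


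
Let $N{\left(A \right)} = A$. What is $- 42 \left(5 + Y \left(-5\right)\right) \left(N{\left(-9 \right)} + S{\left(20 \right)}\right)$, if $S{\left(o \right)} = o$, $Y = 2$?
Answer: $2310$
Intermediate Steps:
$- 42 \left(5 + Y \left(-5\right)\right) \left(N{\left(-9 \right)} + S{\left(20 \right)}\right) = - 42 \left(5 + 2 \left(-5\right)\right) \left(-9 + 20\right) = - 42 \left(5 - 10\right) 11 = \left(-42\right) \left(-5\right) 11 = 210 \cdot 11 = 2310$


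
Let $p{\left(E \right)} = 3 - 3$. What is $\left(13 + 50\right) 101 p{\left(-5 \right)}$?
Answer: $0$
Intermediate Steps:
$p{\left(E \right)} = 0$
$\left(13 + 50\right) 101 p{\left(-5 \right)} = \left(13 + 50\right) 101 \cdot 0 = 63 \cdot 101 \cdot 0 = 6363 \cdot 0 = 0$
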